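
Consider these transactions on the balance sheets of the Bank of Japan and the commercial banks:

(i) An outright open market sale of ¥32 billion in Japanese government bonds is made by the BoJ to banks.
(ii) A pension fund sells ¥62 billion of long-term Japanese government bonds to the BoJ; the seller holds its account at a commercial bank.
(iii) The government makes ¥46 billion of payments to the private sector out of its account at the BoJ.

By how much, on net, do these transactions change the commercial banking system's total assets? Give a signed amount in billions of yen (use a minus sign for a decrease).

+¥108 billion

BoJ balance sheet:
  Assets:      Securities +¥30B
  Liabilities: Bank reserves +¥76B, Government deposits −¥46B
Commercial banking system:
  Assets:      Reserves at CB +¥76B, Securities +¥32B
  Liabilities: Checkable deposits +¥108B
Change in total bank assets = +¥108 billion.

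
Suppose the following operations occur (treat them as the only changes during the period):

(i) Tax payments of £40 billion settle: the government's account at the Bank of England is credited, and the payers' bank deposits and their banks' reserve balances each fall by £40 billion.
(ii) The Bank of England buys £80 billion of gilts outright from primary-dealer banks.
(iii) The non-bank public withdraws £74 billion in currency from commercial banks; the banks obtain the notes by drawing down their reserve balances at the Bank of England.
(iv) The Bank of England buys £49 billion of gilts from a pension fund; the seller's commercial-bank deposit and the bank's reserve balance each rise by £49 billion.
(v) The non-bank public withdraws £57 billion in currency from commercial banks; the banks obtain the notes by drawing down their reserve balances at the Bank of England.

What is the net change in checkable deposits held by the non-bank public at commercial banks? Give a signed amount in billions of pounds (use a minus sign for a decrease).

-£122 billion

Government account inflow £40 billion: non-bank counterparties' bank balances fall → −£40B.
OMO purchase (from banks) £80 billion: the counterparty is a bank, so public deposits are unchanged → 0.
Currency withdrawal £74 billion: non-bank counterparties' bank balances fall → −£74B.
Asset purchase (from non-banks) £49 billion: non-bank counterparties' bank balances rise → +£49B.
Currency withdrawal £57 billion: non-bank counterparties' bank balances fall → −£57B.
Net: −40 + 0 − 74 + 49 − 57 = -£122 billion.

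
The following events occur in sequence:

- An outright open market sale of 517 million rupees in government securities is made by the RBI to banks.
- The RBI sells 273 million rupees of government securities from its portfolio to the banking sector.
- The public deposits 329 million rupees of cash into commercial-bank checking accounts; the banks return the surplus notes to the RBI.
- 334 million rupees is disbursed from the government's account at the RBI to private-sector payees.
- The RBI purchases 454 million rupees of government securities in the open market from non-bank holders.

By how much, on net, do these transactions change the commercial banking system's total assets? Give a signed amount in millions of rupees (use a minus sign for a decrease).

OMO sale (to banks) 517 million rupees: just an asset swap on bank balance sheets → 0.
OMO sale (to banks) 273 million rupees: just an asset swap on bank balance sheets → 0.
Currency deposit 329 million rupees: bank balance sheets expand → +329M.
Government spending 334 million rupees: bank balance sheets expand → +334M.
Asset purchase (from non-banks) 454 million rupees: bank balance sheets expand → +454M.
Net: 0 + 0 + 329 + 334 + 454 = +1117 million.

+1117 million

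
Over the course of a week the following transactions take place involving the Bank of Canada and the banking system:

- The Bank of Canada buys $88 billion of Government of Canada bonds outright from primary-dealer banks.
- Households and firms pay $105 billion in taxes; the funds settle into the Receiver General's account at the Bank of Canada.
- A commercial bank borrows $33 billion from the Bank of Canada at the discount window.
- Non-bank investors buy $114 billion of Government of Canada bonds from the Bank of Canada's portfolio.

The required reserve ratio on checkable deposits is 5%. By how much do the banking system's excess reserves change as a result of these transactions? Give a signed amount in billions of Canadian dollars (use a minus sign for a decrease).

-$87.05 billion

OMO purchase (from banks) $88 billion: reserves +$88B, deposits 0.
Government account inflow $105 billion: reserves −$105B, deposits −$105B.
Discount-window loan $33 billion: reserves +$33B, deposits 0.
Asset sale (to non-banks) $114 billion: reserves −$114B, deposits −$114B.
Totals: Δreserves = −$98B, Δdeposits = −$219B.
Δrequired reserves = 5% × −$219B = −$10.95B.
Δexcess reserves = Δreserves − Δrequired = −$98B − (−$10.95B) = -$87.05 billion.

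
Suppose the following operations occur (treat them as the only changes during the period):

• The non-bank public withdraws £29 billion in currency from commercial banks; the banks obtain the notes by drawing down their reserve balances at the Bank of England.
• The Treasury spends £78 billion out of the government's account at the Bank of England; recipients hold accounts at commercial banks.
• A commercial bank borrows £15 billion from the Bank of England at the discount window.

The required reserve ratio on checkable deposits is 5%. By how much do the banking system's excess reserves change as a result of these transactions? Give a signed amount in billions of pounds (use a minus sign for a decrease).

+£61.55 billion

Currency withdrawal £29 billion: reserves −£29B, deposits −£29B.
Government spending £78 billion: reserves +£78B, deposits +£78B.
Discount-window loan £15 billion: reserves +£15B, deposits 0.
Totals: Δreserves = +£64B, Δdeposits = +£49B.
Δrequired reserves = 5% × +£49B = +£2.45B.
Δexcess reserves = Δreserves − Δrequired = +£64B − (+£2.45B) = +£61.55 billion.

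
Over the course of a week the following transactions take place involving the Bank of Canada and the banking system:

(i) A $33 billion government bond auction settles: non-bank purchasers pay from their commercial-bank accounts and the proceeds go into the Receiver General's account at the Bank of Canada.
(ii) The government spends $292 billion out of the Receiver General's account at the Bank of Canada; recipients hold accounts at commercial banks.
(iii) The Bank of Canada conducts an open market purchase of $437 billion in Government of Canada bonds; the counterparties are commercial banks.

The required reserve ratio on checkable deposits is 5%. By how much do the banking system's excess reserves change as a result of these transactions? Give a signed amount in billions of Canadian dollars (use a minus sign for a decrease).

+$683.05 billion

Government account inflow $33 billion: reserves −$33B, deposits −$33B.
Government spending $292 billion: reserves +$292B, deposits +$292B.
OMO purchase (from banks) $437 billion: reserves +$437B, deposits 0.
Totals: Δreserves = +$696B, Δdeposits = +$259B.
Δrequired reserves = 5% × +$259B = +$12.95B.
Δexcess reserves = Δreserves − Δrequired = +$696B − (+$12.95B) = +$683.05 billion.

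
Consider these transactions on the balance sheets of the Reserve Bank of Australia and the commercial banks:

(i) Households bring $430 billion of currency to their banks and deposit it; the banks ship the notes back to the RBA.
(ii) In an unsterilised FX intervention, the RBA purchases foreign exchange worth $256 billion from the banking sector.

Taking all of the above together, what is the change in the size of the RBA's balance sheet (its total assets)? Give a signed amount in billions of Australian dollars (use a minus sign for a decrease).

Currency deposit $430 billion: only the composition of liabilities changes → 0.
FX purchase $256 billion: an RBA asset is acquired → +$256B.
Net: 0 + 256 = +$256 billion.

+$256 billion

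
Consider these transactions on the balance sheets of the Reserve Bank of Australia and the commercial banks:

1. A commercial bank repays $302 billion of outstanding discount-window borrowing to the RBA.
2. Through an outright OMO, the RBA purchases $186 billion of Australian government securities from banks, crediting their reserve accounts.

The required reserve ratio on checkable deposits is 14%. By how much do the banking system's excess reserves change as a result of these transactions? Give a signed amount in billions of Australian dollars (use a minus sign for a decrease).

-$116 billion

Discount-window repayment $302 billion: reserves −$302B, deposits 0.
OMO purchase (from banks) $186 billion: reserves +$186B, deposits 0.
Totals: Δreserves = −$116B, Δdeposits = 0.
Δrequired reserves = 14% × 0 = 0.
Δexcess reserves = Δreserves − Δrequired = −$116B − (0) = -$116 billion.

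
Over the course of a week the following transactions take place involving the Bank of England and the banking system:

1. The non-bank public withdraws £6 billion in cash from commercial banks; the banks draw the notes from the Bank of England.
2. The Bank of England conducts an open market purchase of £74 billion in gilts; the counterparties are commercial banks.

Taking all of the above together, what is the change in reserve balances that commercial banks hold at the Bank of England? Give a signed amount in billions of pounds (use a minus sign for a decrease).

Currency withdrawal £6 billion: banks swap reserves for currency → −£6B.
OMO purchase (from banks) £74 billion: the Bank of England pays by crediting reserve accounts → +£74B.
Net: −6 + 74 = +£68 billion.

+£68 billion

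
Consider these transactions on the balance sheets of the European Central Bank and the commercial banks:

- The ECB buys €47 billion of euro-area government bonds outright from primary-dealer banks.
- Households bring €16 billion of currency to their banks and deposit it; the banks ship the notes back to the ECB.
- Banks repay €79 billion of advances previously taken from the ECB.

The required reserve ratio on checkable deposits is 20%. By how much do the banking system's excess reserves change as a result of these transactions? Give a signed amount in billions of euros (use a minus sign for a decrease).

-€19.2 billion

OMO purchase (from banks) €47 billion: reserves +€47B, deposits 0.
Currency deposit €16 billion: reserves +€16B, deposits +€16B.
Discount-window repayment €79 billion: reserves −€79B, deposits 0.
Totals: Δreserves = −€16B, Δdeposits = +€16B.
Δrequired reserves = 20% × +€16B = +€3.2B.
Δexcess reserves = Δreserves − Δrequired = −€16B − (+€3.2B) = -€19.2 billion.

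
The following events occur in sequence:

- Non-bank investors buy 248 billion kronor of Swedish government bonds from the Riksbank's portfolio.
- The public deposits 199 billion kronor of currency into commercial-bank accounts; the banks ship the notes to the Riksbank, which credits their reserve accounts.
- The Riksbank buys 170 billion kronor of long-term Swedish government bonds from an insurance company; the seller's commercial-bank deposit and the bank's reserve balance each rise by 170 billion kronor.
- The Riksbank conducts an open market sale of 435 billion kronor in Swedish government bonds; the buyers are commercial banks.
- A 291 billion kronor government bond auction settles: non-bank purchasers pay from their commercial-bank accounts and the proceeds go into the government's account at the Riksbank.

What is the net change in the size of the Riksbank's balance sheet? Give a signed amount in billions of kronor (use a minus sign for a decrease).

-513 billion

Asset sale (to non-banks) 248 billion kronor: a Riksbank asset is shed → −248B.
Currency deposit 199 billion kronor: only the composition of liabilities changes → 0.
Asset purchase (from non-banks) 170 billion kronor: a Riksbank asset is acquired → +170B.
OMO sale (to banks) 435 billion kronor: a Riksbank asset is shed → −435B.
Government account inflow 291 billion kronor: only the composition of liabilities changes → 0.
Net: −248 + 0 + 170 − 435 + 0 = -513 billion.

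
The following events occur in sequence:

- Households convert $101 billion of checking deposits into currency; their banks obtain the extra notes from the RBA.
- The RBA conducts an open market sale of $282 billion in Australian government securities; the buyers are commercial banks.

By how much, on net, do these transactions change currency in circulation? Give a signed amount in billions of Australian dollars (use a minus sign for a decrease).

+$101 billion

Currency withdrawal $101 billion: notes leave the central bank → +$101B.
OMO sale (to banks) $282 billion: no currency enters or leaves circulation → 0.
Net: 101 + 0 = +$101 billion.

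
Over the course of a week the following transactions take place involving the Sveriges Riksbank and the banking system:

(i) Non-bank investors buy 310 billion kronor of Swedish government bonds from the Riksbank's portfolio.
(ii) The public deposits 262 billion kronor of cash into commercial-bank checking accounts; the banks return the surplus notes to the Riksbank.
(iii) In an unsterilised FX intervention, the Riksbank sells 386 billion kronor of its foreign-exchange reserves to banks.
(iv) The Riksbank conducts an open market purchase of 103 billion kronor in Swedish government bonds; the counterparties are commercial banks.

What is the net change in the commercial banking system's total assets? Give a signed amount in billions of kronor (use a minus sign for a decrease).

-48 billion

Asset sale (to non-banks) 310 billion kronor: bank balance sheets shrink → −310B.
Currency deposit 262 billion kronor: bank balance sheets expand → +262B.
FX sale 386 billion kronor: just an asset swap on bank balance sheets → 0.
OMO purchase (from banks) 103 billion kronor: just an asset swap on bank balance sheets → 0.
Net: −310 + 262 + 0 + 0 = -48 billion.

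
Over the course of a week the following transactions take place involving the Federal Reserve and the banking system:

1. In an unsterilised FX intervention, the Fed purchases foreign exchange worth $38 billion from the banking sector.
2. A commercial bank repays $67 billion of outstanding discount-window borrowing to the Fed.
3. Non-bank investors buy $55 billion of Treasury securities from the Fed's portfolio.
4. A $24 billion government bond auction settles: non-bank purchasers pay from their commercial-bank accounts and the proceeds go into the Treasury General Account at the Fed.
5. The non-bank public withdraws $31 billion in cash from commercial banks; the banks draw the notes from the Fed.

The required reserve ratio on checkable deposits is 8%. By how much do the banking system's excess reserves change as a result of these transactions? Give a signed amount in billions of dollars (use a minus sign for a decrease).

-$130.2 billion

FX purchase $38 billion: reserves +$38B, deposits 0.
Discount-window repayment $67 billion: reserves −$67B, deposits 0.
Asset sale (to non-banks) $55 billion: reserves −$55B, deposits −$55B.
Government account inflow $24 billion: reserves −$24B, deposits −$24B.
Currency withdrawal $31 billion: reserves −$31B, deposits −$31B.
Totals: Δreserves = −$139B, Δdeposits = −$110B.
Δrequired reserves = 8% × −$110B = −$8.8B.
Δexcess reserves = Δreserves − Δrequired = −$139B − (−$8.8B) = -$130.2 billion.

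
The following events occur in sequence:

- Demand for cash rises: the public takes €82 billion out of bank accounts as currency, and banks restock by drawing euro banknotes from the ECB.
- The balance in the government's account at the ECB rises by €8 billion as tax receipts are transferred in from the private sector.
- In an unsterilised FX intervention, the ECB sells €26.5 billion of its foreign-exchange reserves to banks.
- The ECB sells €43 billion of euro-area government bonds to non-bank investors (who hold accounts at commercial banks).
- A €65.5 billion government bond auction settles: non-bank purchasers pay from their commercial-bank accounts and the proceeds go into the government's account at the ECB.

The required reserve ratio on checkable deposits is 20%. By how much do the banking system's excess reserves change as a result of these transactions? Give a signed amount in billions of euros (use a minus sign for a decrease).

Currency withdrawal €82 billion: reserves −€82B, deposits −€82B.
Government account inflow €8 billion: reserves −€8B, deposits −€8B.
FX sale €26.5 billion: reserves −€26.5B, deposits 0.
Asset sale (to non-banks) €43 billion: reserves −€43B, deposits −€43B.
Government account inflow €65.5 billion: reserves −€65.5B, deposits −€65.5B.
Totals: Δreserves = −€225B, Δdeposits = −€198.5B.
Δrequired reserves = 20% × −€198.5B = −€39.7B.
Δexcess reserves = Δreserves − Δrequired = −€225B − (−€39.7B) = -€185.3 billion.

-€185.3 billion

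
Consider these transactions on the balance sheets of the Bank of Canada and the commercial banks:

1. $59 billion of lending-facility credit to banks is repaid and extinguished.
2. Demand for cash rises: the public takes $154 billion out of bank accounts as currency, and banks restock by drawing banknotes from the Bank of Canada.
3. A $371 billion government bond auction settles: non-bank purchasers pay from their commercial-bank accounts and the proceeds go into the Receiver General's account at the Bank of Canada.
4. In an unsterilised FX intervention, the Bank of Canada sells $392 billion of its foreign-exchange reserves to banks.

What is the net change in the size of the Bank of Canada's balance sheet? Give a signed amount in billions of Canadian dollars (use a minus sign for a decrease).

Discount-window repayment $59 billion: a Bank of Canada asset is shed → −$59B.
Currency withdrawal $154 billion: only the composition of liabilities changes → 0.
Government account inflow $371 billion: only the composition of liabilities changes → 0.
FX sale $392 billion: a Bank of Canada asset is shed → −$392B.
Net: −59 + 0 + 0 − 392 = -$451 billion.

-$451 billion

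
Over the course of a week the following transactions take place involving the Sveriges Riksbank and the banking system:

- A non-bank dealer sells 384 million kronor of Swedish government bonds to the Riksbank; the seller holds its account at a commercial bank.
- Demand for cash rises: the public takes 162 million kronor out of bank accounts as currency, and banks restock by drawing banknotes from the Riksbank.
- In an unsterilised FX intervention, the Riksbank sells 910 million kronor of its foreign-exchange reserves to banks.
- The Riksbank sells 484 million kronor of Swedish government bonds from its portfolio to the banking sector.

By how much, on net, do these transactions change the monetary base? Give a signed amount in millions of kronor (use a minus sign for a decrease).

-1010 million

Asset purchase (from non-banks) 384 million kronor: Riksbank balance sheet expands → +384M.
Currency withdrawal 162 million kronor: just a shift between currency and reserves — both are base money → 0.
FX sale 910 million kronor: Riksbank balance sheet contracts → −910M.
OMO sale (to banks) 484 million kronor: Riksbank balance sheet contracts → −484M.
Net: 384 + 0 − 910 − 484 = -1010 million.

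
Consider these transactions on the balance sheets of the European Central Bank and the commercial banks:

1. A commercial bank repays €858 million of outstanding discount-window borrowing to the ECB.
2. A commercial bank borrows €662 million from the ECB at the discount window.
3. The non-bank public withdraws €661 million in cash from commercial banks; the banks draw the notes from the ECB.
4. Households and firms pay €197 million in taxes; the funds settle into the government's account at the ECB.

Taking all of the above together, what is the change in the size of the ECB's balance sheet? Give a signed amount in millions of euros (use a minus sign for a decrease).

-€196 million

Discount-window repayment €858 million: an ECB asset is shed → −€858M.
Discount-window loan €662 million: an ECB asset is acquired → +€662M.
Currency withdrawal €661 million: only the composition of liabilities changes → 0.
Government account inflow €197 million: only the composition of liabilities changes → 0.
Net: −858 + 662 + 0 + 0 = -€196 million.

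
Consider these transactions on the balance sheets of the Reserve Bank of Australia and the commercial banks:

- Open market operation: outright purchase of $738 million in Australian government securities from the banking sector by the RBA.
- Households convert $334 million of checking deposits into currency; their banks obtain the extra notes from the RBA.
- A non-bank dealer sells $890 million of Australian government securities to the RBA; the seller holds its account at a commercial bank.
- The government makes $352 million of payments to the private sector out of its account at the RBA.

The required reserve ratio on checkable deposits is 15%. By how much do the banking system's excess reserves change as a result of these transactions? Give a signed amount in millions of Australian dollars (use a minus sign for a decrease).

OMO purchase (from banks) $738 million: reserves +$738M, deposits 0.
Currency withdrawal $334 million: reserves −$334M, deposits −$334M.
Asset purchase (from non-banks) $890 million: reserves +$890M, deposits +$890M.
Government spending $352 million: reserves +$352M, deposits +$352M.
Totals: Δreserves = +$1646M, Δdeposits = +$908M.
Δrequired reserves = 15% × +$908M = +$136.2M.
Δexcess reserves = Δreserves − Δrequired = +$1646M − (+$136.2M) = +$1509.8 million.

+$1509.8 million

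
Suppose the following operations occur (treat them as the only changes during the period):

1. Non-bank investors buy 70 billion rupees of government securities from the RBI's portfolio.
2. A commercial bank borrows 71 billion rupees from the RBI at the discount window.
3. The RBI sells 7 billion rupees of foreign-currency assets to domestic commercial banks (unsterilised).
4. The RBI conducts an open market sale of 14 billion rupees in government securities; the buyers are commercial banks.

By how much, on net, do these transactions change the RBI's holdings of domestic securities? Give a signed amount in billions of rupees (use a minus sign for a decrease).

-84 billion

Asset sale (to non-banks) 70 billion rupees: securities removed from the RBI's portfolio → −70B.
Discount-window loan 71 billion rupees: the RBI's securities portfolio is untouched → 0.
FX sale 7 billion rupees: the RBI's securities portfolio is untouched → 0.
OMO sale (to banks) 14 billion rupees: securities removed from the RBI's portfolio → −14B.
Net: −70 + 0 + 0 − 14 = -84 billion.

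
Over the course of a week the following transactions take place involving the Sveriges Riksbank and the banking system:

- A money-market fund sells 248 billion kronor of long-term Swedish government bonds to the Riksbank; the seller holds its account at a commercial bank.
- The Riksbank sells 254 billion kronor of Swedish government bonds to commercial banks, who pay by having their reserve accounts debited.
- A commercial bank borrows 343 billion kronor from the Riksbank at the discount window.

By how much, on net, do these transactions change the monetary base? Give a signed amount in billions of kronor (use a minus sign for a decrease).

Asset purchase (from non-banks) 248 billion kronor: Riksbank balance sheet expands → +248B.
OMO sale (to banks) 254 billion kronor: Riksbank balance sheet contracts → −254B.
Discount-window loan 343 billion kronor: Riksbank balance sheet expands → +343B.
Net: 248 − 254 + 343 = +337 billion.

+337 billion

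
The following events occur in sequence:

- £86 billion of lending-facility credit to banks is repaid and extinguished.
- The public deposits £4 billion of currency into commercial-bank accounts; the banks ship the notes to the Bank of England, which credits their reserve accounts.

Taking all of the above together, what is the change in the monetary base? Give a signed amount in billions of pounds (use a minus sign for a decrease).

-£86 billion

Discount-window repayment £86 billion: Bank of England balance sheet contracts → −£86B.
Currency deposit £4 billion: just a shift between currency and reserves — both are base money → 0.
Net: −86 + 0 = -£86 billion.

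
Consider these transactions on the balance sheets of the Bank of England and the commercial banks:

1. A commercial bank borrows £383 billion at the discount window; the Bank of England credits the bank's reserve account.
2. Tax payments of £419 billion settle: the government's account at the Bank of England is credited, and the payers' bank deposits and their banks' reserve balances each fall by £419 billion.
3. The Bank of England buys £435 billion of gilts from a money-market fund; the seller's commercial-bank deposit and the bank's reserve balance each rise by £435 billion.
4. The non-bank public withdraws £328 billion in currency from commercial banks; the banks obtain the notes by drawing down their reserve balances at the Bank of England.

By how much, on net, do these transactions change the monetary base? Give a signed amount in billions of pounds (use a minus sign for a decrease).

+£399 billion

Bank of England balance sheet:
  Assets:      Securities +£435B, Loans to banks +£383B
  Liabilities: Bank reserves +£71B, Currency in circulation +£328B, Government deposits +£419B
Monetary base = currency + reserves: +£328B + (+£71B) = +£399 billion.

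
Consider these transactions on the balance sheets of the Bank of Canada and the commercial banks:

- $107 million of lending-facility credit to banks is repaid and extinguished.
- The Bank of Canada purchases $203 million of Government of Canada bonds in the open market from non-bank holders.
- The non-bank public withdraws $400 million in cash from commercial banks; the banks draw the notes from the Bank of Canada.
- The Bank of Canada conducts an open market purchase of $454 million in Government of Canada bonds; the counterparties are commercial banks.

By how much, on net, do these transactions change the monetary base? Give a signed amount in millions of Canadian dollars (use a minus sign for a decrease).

Discount-window repayment $107 million: Bank of Canada balance sheet contracts → −$107M.
Asset purchase (from non-banks) $203 million: Bank of Canada balance sheet expands → +$203M.
Currency withdrawal $400 million: just a shift between currency and reserves — both are base money → 0.
OMO purchase (from banks) $454 million: Bank of Canada balance sheet expands → +$454M.
Net: −107 + 203 + 0 + 454 = +$550 million.

+$550 million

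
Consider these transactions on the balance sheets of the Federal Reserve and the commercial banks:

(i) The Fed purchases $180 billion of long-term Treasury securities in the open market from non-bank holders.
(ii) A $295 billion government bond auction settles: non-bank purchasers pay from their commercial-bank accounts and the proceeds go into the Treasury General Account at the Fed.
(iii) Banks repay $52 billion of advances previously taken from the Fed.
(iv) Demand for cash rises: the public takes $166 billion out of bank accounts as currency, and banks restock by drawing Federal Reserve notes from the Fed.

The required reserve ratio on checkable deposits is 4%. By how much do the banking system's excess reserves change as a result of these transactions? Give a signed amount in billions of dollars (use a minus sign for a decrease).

-$321.76 billion

Asset purchase (from non-banks) $180 billion: reserves +$180B, deposits +$180B.
Government account inflow $295 billion: reserves −$295B, deposits −$295B.
Discount-window repayment $52 billion: reserves −$52B, deposits 0.
Currency withdrawal $166 billion: reserves −$166B, deposits −$166B.
Totals: Δreserves = −$333B, Δdeposits = −$281B.
Δrequired reserves = 4% × −$281B = −$11.24B.
Δexcess reserves = Δreserves − Δrequired = −$333B − (−$11.24B) = -$321.76 billion.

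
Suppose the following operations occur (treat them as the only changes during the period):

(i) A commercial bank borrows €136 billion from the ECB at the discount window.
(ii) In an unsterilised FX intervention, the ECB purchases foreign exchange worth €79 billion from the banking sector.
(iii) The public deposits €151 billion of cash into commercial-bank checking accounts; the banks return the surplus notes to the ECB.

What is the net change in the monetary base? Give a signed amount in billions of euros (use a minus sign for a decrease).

ECB balance sheet:
  Assets:      Loans to banks +€136B, Foreign assets +€79B
  Liabilities: Bank reserves +€366B, Currency in circulation −€151B
Commercial banking system:
  Assets:      Reserves at CB +€366B, Foreign assets −€79B
  Liabilities: Checkable deposits +€151B, Borrowings from CB +€136B
Monetary base = currency + reserves: −€151B + (+€366B) = +€215 billion.

+€215 billion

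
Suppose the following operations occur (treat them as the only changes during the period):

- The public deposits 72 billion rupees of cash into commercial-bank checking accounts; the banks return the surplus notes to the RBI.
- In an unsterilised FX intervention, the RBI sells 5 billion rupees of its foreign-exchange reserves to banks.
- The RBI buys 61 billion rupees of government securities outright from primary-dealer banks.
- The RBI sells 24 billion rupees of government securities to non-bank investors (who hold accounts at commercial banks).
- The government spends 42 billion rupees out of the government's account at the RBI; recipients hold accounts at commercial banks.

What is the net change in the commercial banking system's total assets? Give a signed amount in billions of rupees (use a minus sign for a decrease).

Currency deposit 72 billion rupees: bank balance sheets expand → +72B.
FX sale 5 billion rupees: just an asset swap on bank balance sheets → 0.
OMO purchase (from banks) 61 billion rupees: just an asset swap on bank balance sheets → 0.
Asset sale (to non-banks) 24 billion rupees: bank balance sheets shrink → −24B.
Government spending 42 billion rupees: bank balance sheets expand → +42B.
Net: 72 + 0 + 0 − 24 + 42 = +90 billion.

+90 billion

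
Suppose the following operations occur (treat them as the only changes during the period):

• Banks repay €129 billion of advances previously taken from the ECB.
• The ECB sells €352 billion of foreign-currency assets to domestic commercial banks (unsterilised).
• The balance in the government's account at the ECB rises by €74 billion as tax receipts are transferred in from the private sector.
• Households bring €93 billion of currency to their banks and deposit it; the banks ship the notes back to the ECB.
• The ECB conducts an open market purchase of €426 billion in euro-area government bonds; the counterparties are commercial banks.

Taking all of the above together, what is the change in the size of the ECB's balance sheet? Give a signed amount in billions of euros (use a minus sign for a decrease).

ECB balance sheet:
  Assets:      Securities +€426B, Loans to banks −€129B, Foreign assets −€352B
  Liabilities: Bank reserves −€36B, Currency in circulation −€93B, Government deposits +€74B
Change in total ECB assets = -€55 billion.

-€55 billion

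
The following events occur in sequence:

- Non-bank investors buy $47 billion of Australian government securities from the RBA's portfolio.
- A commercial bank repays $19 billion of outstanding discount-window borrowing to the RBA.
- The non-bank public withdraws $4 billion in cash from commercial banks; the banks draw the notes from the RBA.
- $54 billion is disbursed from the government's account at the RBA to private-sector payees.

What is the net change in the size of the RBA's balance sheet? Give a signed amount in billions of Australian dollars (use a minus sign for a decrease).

RBA balance sheet:
  Assets:      Securities −$47B, Loans to banks −$19B
  Liabilities: Bank reserves −$16B, Currency in circulation +$4B, Government deposits −$54B
Change in total RBA assets = -$66 billion.

-$66 billion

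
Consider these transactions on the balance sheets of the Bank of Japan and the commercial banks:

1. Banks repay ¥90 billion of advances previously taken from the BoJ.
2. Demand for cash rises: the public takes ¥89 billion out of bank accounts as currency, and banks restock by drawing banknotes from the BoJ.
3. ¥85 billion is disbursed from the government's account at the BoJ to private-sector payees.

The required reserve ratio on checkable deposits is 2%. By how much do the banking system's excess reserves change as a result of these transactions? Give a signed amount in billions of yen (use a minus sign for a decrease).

-¥93.92 billion

Discount-window repayment ¥90 billion: reserves −¥90B, deposits 0.
Currency withdrawal ¥89 billion: reserves −¥89B, deposits −¥89B.
Government spending ¥85 billion: reserves +¥85B, deposits +¥85B.
Totals: Δreserves = −¥94B, Δdeposits = −¥4B.
Δrequired reserves = 2% × −¥4B = −¥0.08B.
Δexcess reserves = Δreserves − Δrequired = −¥94B − (−¥0.08B) = -¥93.92 billion.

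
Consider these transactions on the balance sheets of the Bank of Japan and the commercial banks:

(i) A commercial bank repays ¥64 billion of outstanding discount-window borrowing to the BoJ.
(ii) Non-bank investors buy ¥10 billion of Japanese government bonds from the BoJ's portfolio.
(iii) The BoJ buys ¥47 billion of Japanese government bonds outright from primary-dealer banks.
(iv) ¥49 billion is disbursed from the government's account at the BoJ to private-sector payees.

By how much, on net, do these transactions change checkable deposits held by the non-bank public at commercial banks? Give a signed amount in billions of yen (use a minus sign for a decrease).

+¥39 billion

Discount-window repayment ¥64 billion: the counterparty is a bank, so public deposits are unchanged → 0.
Asset sale (to non-banks) ¥10 billion: non-bank counterparties' bank balances fall → −¥10B.
OMO purchase (from banks) ¥47 billion: the counterparty is a bank, so public deposits are unchanged → 0.
Government spending ¥49 billion: non-bank counterparties' bank balances rise → +¥49B.
Net: 0 − 10 + 0 + 49 = +¥39 billion.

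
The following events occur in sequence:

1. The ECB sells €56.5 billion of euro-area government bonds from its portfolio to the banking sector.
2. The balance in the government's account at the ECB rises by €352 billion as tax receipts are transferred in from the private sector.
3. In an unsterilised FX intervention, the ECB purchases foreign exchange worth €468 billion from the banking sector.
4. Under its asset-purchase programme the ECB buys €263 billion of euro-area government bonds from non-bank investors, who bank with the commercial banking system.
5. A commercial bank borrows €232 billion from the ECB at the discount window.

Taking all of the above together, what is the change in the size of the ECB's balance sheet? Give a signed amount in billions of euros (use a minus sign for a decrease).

OMO sale (to banks) €56.5 billion: an ECB asset is shed → −€56.5B.
Government account inflow €352 billion: only the composition of liabilities changes → 0.
FX purchase €468 billion: an ECB asset is acquired → +€468B.
Asset purchase (from non-banks) €263 billion: an ECB asset is acquired → +€263B.
Discount-window loan €232 billion: an ECB asset is acquired → +€232B.
Net: −56.5 + 0 + 468 + 263 + 232 = +€906.5 billion.

+€906.5 billion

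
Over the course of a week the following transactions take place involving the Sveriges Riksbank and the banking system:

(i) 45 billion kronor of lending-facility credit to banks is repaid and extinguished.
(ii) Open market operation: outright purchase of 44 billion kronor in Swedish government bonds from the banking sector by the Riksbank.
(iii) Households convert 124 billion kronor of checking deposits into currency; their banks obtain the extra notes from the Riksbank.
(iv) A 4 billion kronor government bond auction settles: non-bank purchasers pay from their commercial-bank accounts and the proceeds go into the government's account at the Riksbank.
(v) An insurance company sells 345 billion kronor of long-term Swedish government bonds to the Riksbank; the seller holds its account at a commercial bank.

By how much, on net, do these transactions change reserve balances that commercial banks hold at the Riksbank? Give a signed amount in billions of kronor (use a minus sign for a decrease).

+216 billion

Discount-window repayment 45 billion kronor: repayment is debited from reserves → −45B.
OMO purchase (from banks) 44 billion kronor: the Riksbank pays by crediting reserve accounts → +44B.
Currency withdrawal 124 billion kronor: banks swap reserves for currency → −124B.
Government account inflow 4 billion kronor: funds move from bank reserves into the government account → −4B.
Asset purchase (from non-banks) 345 billion kronor: the Riksbank pays by crediting reserve accounts → +345B.
Net: −45 + 44 − 124 − 4 + 345 = +216 billion.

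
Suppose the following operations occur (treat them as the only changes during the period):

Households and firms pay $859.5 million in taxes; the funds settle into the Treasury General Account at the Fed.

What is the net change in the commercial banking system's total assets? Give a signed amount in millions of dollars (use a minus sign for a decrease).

Fed balance sheet:
  Assets:      no change
  Liabilities: Bank reserves −$859.5M, Government deposits +$859.5M
Commercial banking system:
  Assets:      Reserves at CB −$859.5M
  Liabilities: Checkable deposits −$859.5M
Change in total bank assets = -$859.5 million.

-$859.5 million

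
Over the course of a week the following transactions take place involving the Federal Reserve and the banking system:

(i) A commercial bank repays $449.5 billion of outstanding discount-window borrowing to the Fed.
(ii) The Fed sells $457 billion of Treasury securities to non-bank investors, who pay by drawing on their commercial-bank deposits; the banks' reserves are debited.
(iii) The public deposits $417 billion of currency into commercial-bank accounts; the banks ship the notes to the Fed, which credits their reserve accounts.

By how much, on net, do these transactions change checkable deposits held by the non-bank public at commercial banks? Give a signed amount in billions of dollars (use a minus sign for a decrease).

Discount-window repayment $449.5 billion: the counterparty is a bank, so public deposits are unchanged → 0.
Asset sale (to non-banks) $457 billion: non-bank counterparties' bank balances fall → −$457B.
Currency deposit $417 billion: non-bank counterparties' bank balances rise → +$417B.
Net: 0 − 457 + 417 = -$40 billion.

-$40 billion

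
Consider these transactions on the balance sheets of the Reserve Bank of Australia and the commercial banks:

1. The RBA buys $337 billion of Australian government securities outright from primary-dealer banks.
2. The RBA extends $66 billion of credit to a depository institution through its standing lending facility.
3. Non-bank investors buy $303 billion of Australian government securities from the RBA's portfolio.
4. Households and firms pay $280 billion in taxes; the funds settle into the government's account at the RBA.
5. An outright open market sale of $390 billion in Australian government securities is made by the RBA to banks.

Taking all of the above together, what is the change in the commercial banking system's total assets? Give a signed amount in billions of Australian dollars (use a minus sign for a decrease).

RBA balance sheet:
  Assets:      Securities −$356B, Loans to banks +$66B
  Liabilities: Bank reserves −$570B, Government deposits +$280B
Commercial banking system:
  Assets:      Reserves at CB −$570B, Securities +$53B
  Liabilities: Checkable deposits −$583B, Borrowings from CB +$66B
Change in total bank assets = -$517 billion.

-$517 billion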